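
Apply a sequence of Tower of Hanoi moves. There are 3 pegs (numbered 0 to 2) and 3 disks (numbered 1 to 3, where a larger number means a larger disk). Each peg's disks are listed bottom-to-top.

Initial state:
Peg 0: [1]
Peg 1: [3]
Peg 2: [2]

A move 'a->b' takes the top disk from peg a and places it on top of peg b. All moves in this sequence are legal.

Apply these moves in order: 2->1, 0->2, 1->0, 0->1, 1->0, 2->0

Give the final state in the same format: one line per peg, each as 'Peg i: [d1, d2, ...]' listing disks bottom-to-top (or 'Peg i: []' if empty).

Answer: Peg 0: [2, 1]
Peg 1: [3]
Peg 2: []

Derivation:
After move 1 (2->1):
Peg 0: [1]
Peg 1: [3, 2]
Peg 2: []

After move 2 (0->2):
Peg 0: []
Peg 1: [3, 2]
Peg 2: [1]

After move 3 (1->0):
Peg 0: [2]
Peg 1: [3]
Peg 2: [1]

After move 4 (0->1):
Peg 0: []
Peg 1: [3, 2]
Peg 2: [1]

After move 5 (1->0):
Peg 0: [2]
Peg 1: [3]
Peg 2: [1]

After move 6 (2->0):
Peg 0: [2, 1]
Peg 1: [3]
Peg 2: []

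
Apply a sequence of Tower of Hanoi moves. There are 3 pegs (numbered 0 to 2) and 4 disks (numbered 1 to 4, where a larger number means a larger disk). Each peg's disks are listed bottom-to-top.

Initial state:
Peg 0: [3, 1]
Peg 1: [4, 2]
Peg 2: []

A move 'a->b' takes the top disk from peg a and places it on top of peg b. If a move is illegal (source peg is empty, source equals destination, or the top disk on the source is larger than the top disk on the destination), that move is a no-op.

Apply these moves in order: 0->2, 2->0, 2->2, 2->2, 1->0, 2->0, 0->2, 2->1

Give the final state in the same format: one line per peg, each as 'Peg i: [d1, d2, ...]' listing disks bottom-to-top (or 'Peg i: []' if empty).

Answer: Peg 0: [3]
Peg 1: [4, 2, 1]
Peg 2: []

Derivation:
After move 1 (0->2):
Peg 0: [3]
Peg 1: [4, 2]
Peg 2: [1]

After move 2 (2->0):
Peg 0: [3, 1]
Peg 1: [4, 2]
Peg 2: []

After move 3 (2->2):
Peg 0: [3, 1]
Peg 1: [4, 2]
Peg 2: []

After move 4 (2->2):
Peg 0: [3, 1]
Peg 1: [4, 2]
Peg 2: []

After move 5 (1->0):
Peg 0: [3, 1]
Peg 1: [4, 2]
Peg 2: []

After move 6 (2->0):
Peg 0: [3, 1]
Peg 1: [4, 2]
Peg 2: []

After move 7 (0->2):
Peg 0: [3]
Peg 1: [4, 2]
Peg 2: [1]

After move 8 (2->1):
Peg 0: [3]
Peg 1: [4, 2, 1]
Peg 2: []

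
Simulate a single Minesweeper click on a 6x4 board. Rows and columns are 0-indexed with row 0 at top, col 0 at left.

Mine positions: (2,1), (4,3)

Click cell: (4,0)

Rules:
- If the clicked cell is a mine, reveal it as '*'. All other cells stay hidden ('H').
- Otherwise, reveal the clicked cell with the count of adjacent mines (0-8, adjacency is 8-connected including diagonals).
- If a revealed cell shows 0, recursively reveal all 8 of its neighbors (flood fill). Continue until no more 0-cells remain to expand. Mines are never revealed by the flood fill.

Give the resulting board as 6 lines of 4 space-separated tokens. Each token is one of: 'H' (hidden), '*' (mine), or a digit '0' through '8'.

H H H H
H H H H
H H H H
1 1 2 H
0 0 1 H
0 0 1 H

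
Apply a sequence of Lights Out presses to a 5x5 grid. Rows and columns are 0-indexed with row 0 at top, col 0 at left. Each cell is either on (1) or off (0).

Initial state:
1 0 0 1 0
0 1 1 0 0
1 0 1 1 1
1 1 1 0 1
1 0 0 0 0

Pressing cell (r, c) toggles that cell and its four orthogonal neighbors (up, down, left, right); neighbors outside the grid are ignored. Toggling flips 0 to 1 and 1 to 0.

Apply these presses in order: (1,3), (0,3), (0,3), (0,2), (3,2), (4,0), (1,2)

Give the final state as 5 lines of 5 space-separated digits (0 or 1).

Answer: 1 1 0 1 0
0 0 0 0 1
1 0 1 0 1
0 0 0 1 1
0 1 1 0 0

Derivation:
After press 1 at (1,3):
1 0 0 0 0
0 1 0 1 1
1 0 1 0 1
1 1 1 0 1
1 0 0 0 0

After press 2 at (0,3):
1 0 1 1 1
0 1 0 0 1
1 0 1 0 1
1 1 1 0 1
1 0 0 0 0

After press 3 at (0,3):
1 0 0 0 0
0 1 0 1 1
1 0 1 0 1
1 1 1 0 1
1 0 0 0 0

After press 4 at (0,2):
1 1 1 1 0
0 1 1 1 1
1 0 1 0 1
1 1 1 0 1
1 0 0 0 0

After press 5 at (3,2):
1 1 1 1 0
0 1 1 1 1
1 0 0 0 1
1 0 0 1 1
1 0 1 0 0

After press 6 at (4,0):
1 1 1 1 0
0 1 1 1 1
1 0 0 0 1
0 0 0 1 1
0 1 1 0 0

After press 7 at (1,2):
1 1 0 1 0
0 0 0 0 1
1 0 1 0 1
0 0 0 1 1
0 1 1 0 0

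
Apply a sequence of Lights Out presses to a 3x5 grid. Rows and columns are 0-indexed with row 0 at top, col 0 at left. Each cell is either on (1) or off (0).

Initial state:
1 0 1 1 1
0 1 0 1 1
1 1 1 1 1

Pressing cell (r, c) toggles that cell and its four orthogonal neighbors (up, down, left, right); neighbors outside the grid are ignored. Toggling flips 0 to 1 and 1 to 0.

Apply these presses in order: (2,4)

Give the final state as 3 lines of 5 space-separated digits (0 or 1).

Answer: 1 0 1 1 1
0 1 0 1 0
1 1 1 0 0

Derivation:
After press 1 at (2,4):
1 0 1 1 1
0 1 0 1 0
1 1 1 0 0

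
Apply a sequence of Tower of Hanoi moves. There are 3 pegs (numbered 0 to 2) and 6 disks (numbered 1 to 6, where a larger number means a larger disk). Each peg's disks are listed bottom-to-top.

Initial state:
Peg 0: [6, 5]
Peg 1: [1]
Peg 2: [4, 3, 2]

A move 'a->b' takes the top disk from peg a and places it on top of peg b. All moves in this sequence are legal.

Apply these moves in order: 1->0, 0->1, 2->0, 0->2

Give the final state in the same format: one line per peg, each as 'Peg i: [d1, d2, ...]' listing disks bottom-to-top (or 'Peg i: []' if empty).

After move 1 (1->0):
Peg 0: [6, 5, 1]
Peg 1: []
Peg 2: [4, 3, 2]

After move 2 (0->1):
Peg 0: [6, 5]
Peg 1: [1]
Peg 2: [4, 3, 2]

After move 3 (2->0):
Peg 0: [6, 5, 2]
Peg 1: [1]
Peg 2: [4, 3]

After move 4 (0->2):
Peg 0: [6, 5]
Peg 1: [1]
Peg 2: [4, 3, 2]

Answer: Peg 0: [6, 5]
Peg 1: [1]
Peg 2: [4, 3, 2]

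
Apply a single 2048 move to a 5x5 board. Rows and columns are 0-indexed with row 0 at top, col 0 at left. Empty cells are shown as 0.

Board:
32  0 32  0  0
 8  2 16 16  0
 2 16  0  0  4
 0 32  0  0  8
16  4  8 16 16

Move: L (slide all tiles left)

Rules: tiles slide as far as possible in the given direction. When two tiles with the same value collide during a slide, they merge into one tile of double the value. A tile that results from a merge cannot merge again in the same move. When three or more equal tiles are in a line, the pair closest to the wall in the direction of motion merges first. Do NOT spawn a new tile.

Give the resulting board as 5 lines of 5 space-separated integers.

Answer: 64  0  0  0  0
 8  2 32  0  0
 2 16  4  0  0
32  8  0  0  0
16  4  8 32  0

Derivation:
Slide left:
row 0: [32, 0, 32, 0, 0] -> [64, 0, 0, 0, 0]
row 1: [8, 2, 16, 16, 0] -> [8, 2, 32, 0, 0]
row 2: [2, 16, 0, 0, 4] -> [2, 16, 4, 0, 0]
row 3: [0, 32, 0, 0, 8] -> [32, 8, 0, 0, 0]
row 4: [16, 4, 8, 16, 16] -> [16, 4, 8, 32, 0]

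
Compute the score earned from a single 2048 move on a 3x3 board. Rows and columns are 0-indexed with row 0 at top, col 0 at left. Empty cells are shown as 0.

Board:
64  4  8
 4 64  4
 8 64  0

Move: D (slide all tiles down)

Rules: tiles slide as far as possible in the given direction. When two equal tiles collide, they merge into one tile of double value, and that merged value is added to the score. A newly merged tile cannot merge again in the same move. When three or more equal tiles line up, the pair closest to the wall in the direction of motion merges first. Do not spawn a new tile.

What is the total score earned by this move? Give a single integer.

Answer: 128

Derivation:
Slide down:
col 0: [64, 4, 8] -> [64, 4, 8]  score +0 (running 0)
col 1: [4, 64, 64] -> [0, 4, 128]  score +128 (running 128)
col 2: [8, 4, 0] -> [0, 8, 4]  score +0 (running 128)
Board after move:
 64   0   0
  4   4   8
  8 128   4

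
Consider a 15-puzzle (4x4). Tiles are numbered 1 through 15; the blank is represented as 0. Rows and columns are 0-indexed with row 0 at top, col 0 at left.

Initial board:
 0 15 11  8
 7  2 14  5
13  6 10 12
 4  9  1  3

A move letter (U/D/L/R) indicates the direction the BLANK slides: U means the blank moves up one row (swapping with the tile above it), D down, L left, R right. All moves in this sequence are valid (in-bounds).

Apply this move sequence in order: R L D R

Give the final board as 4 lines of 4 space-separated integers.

Answer:  7 15 11  8
 2  0 14  5
13  6 10 12
 4  9  1  3

Derivation:
After move 1 (R):
15  0 11  8
 7  2 14  5
13  6 10 12
 4  9  1  3

After move 2 (L):
 0 15 11  8
 7  2 14  5
13  6 10 12
 4  9  1  3

After move 3 (D):
 7 15 11  8
 0  2 14  5
13  6 10 12
 4  9  1  3

After move 4 (R):
 7 15 11  8
 2  0 14  5
13  6 10 12
 4  9  1  3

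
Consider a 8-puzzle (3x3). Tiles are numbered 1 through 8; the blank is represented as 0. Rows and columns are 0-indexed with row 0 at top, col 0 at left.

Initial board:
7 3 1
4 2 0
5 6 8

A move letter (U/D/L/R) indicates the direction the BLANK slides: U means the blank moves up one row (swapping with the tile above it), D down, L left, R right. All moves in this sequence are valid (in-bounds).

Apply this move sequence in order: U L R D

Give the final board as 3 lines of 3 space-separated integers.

Answer: 7 3 1
4 2 0
5 6 8

Derivation:
After move 1 (U):
7 3 0
4 2 1
5 6 8

After move 2 (L):
7 0 3
4 2 1
5 6 8

After move 3 (R):
7 3 0
4 2 1
5 6 8

After move 4 (D):
7 3 1
4 2 0
5 6 8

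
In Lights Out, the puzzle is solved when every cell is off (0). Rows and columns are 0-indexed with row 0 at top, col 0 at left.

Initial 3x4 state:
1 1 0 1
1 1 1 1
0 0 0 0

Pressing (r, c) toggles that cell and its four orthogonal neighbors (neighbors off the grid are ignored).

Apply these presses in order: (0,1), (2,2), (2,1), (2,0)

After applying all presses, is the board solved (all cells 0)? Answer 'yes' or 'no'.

Answer: no

Derivation:
After press 1 at (0,1):
0 0 1 1
1 0 1 1
0 0 0 0

After press 2 at (2,2):
0 0 1 1
1 0 0 1
0 1 1 1

After press 3 at (2,1):
0 0 1 1
1 1 0 1
1 0 0 1

After press 4 at (2,0):
0 0 1 1
0 1 0 1
0 1 0 1

Lights still on: 6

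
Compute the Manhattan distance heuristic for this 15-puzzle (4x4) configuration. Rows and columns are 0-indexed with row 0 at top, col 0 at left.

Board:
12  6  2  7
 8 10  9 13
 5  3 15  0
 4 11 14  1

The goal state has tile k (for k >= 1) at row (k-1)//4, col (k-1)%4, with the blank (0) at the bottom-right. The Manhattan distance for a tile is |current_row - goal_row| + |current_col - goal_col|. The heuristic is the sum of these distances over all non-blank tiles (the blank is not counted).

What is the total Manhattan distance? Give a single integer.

Tile 12: at (0,0), goal (2,3), distance |0-2|+|0-3| = 5
Tile 6: at (0,1), goal (1,1), distance |0-1|+|1-1| = 1
Tile 2: at (0,2), goal (0,1), distance |0-0|+|2-1| = 1
Tile 7: at (0,3), goal (1,2), distance |0-1|+|3-2| = 2
Tile 8: at (1,0), goal (1,3), distance |1-1|+|0-3| = 3
Tile 10: at (1,1), goal (2,1), distance |1-2|+|1-1| = 1
Tile 9: at (1,2), goal (2,0), distance |1-2|+|2-0| = 3
Tile 13: at (1,3), goal (3,0), distance |1-3|+|3-0| = 5
Tile 5: at (2,0), goal (1,0), distance |2-1|+|0-0| = 1
Tile 3: at (2,1), goal (0,2), distance |2-0|+|1-2| = 3
Tile 15: at (2,2), goal (3,2), distance |2-3|+|2-2| = 1
Tile 4: at (3,0), goal (0,3), distance |3-0|+|0-3| = 6
Tile 11: at (3,1), goal (2,2), distance |3-2|+|1-2| = 2
Tile 14: at (3,2), goal (3,1), distance |3-3|+|2-1| = 1
Tile 1: at (3,3), goal (0,0), distance |3-0|+|3-0| = 6
Sum: 5 + 1 + 1 + 2 + 3 + 1 + 3 + 5 + 1 + 3 + 1 + 6 + 2 + 1 + 6 = 41

Answer: 41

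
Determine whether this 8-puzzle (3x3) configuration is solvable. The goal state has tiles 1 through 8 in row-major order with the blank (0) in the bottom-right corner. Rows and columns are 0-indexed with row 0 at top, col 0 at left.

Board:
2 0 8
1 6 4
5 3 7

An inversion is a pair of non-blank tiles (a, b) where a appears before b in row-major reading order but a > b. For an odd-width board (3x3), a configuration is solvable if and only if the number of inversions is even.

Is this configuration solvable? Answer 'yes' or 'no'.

Inversions (pairs i<j in row-major order where tile[i] > tile[j] > 0): 12
12 is even, so the puzzle is solvable.

Answer: yes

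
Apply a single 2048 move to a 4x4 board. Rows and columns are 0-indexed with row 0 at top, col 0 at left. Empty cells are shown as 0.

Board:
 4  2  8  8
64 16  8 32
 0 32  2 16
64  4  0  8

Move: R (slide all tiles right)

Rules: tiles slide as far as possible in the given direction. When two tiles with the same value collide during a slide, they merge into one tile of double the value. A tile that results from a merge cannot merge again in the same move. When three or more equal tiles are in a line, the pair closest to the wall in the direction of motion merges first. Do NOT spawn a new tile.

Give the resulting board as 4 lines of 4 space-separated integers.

Answer:  0  4  2 16
64 16  8 32
 0 32  2 16
 0 64  4  8

Derivation:
Slide right:
row 0: [4, 2, 8, 8] -> [0, 4, 2, 16]
row 1: [64, 16, 8, 32] -> [64, 16, 8, 32]
row 2: [0, 32, 2, 16] -> [0, 32, 2, 16]
row 3: [64, 4, 0, 8] -> [0, 64, 4, 8]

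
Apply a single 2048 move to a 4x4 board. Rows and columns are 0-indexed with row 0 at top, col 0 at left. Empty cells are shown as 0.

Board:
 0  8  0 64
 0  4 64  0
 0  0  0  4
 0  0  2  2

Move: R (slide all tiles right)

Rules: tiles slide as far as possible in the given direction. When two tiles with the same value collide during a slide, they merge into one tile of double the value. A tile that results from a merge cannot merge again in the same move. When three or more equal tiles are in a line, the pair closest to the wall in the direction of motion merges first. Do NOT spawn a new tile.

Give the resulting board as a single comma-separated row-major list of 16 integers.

Slide right:
row 0: [0, 8, 0, 64] -> [0, 0, 8, 64]
row 1: [0, 4, 64, 0] -> [0, 0, 4, 64]
row 2: [0, 0, 0, 4] -> [0, 0, 0, 4]
row 3: [0, 0, 2, 2] -> [0, 0, 0, 4]

Answer: 0, 0, 8, 64, 0, 0, 4, 64, 0, 0, 0, 4, 0, 0, 0, 4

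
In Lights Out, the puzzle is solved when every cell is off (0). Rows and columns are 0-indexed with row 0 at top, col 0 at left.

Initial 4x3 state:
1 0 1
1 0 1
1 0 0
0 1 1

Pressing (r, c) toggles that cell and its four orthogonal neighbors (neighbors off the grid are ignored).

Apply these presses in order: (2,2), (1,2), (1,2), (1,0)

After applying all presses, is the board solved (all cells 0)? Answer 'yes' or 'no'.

After press 1 at (2,2):
1 0 1
1 0 0
1 1 1
0 1 0

After press 2 at (1,2):
1 0 0
1 1 1
1 1 0
0 1 0

After press 3 at (1,2):
1 0 1
1 0 0
1 1 1
0 1 0

After press 4 at (1,0):
0 0 1
0 1 0
0 1 1
0 1 0

Lights still on: 5

Answer: no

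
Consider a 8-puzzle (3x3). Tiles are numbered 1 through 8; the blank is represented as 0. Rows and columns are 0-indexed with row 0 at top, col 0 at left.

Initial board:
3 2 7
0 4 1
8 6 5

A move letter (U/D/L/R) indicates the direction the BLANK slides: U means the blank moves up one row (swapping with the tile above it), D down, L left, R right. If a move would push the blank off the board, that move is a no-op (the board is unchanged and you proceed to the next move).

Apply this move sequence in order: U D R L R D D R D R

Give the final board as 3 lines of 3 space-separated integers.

Answer: 3 2 7
4 6 1
8 5 0

Derivation:
After move 1 (U):
0 2 7
3 4 1
8 6 5

After move 2 (D):
3 2 7
0 4 1
8 6 5

After move 3 (R):
3 2 7
4 0 1
8 6 5

After move 4 (L):
3 2 7
0 4 1
8 6 5

After move 5 (R):
3 2 7
4 0 1
8 6 5

After move 6 (D):
3 2 7
4 6 1
8 0 5

After move 7 (D):
3 2 7
4 6 1
8 0 5

After move 8 (R):
3 2 7
4 6 1
8 5 0

After move 9 (D):
3 2 7
4 6 1
8 5 0

After move 10 (R):
3 2 7
4 6 1
8 5 0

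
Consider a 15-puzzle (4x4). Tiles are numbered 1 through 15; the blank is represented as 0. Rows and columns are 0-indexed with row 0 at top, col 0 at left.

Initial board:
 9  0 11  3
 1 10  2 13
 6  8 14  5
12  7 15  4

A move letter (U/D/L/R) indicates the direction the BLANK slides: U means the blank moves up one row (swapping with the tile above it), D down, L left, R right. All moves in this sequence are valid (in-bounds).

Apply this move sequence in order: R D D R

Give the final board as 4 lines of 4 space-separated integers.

Answer:  9 11  2  3
 1 10 14 13
 6  8  5  0
12  7 15  4

Derivation:
After move 1 (R):
 9 11  0  3
 1 10  2 13
 6  8 14  5
12  7 15  4

After move 2 (D):
 9 11  2  3
 1 10  0 13
 6  8 14  5
12  7 15  4

After move 3 (D):
 9 11  2  3
 1 10 14 13
 6  8  0  5
12  7 15  4

After move 4 (R):
 9 11  2  3
 1 10 14 13
 6  8  5  0
12  7 15  4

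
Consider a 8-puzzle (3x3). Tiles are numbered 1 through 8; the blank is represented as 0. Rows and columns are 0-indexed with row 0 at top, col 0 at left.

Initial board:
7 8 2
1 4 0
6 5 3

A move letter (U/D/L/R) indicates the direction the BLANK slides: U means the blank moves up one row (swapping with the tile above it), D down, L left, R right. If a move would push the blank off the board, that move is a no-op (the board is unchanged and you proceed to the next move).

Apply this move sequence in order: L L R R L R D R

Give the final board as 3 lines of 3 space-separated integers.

Answer: 7 8 2
1 4 3
6 5 0

Derivation:
After move 1 (L):
7 8 2
1 0 4
6 5 3

After move 2 (L):
7 8 2
0 1 4
6 5 3

After move 3 (R):
7 8 2
1 0 4
6 5 3

After move 4 (R):
7 8 2
1 4 0
6 5 3

After move 5 (L):
7 8 2
1 0 4
6 5 3

After move 6 (R):
7 8 2
1 4 0
6 5 3

After move 7 (D):
7 8 2
1 4 3
6 5 0

After move 8 (R):
7 8 2
1 4 3
6 5 0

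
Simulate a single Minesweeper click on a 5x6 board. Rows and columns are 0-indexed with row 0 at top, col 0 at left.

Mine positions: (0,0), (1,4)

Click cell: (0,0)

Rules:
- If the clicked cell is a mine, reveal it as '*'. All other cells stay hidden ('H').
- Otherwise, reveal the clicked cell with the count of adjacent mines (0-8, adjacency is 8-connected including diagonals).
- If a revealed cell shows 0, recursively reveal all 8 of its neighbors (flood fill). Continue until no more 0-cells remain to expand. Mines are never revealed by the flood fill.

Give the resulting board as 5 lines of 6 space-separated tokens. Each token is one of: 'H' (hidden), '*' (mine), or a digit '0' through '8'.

* H H H H H
H H H H H H
H H H H H H
H H H H H H
H H H H H H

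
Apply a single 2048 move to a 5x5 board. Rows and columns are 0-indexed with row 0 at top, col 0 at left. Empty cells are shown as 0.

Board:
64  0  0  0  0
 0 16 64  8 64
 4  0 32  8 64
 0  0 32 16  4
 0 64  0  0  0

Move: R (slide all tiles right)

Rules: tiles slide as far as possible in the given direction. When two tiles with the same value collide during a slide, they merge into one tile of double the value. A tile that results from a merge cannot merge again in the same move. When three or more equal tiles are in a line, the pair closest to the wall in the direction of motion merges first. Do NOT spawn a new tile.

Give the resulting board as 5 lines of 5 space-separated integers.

Slide right:
row 0: [64, 0, 0, 0, 0] -> [0, 0, 0, 0, 64]
row 1: [0, 16, 64, 8, 64] -> [0, 16, 64, 8, 64]
row 2: [4, 0, 32, 8, 64] -> [0, 4, 32, 8, 64]
row 3: [0, 0, 32, 16, 4] -> [0, 0, 32, 16, 4]
row 4: [0, 64, 0, 0, 0] -> [0, 0, 0, 0, 64]

Answer:  0  0  0  0 64
 0 16 64  8 64
 0  4 32  8 64
 0  0 32 16  4
 0  0  0  0 64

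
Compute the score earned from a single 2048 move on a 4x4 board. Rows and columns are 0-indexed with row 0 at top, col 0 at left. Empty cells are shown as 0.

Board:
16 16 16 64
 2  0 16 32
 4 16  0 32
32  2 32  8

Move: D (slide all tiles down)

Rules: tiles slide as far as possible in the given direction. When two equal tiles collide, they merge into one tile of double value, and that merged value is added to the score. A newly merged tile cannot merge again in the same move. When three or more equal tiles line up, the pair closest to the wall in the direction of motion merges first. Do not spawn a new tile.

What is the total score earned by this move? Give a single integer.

Slide down:
col 0: [16, 2, 4, 32] -> [16, 2, 4, 32]  score +0 (running 0)
col 1: [16, 0, 16, 2] -> [0, 0, 32, 2]  score +32 (running 32)
col 2: [16, 16, 0, 32] -> [0, 0, 32, 32]  score +32 (running 64)
col 3: [64, 32, 32, 8] -> [0, 64, 64, 8]  score +64 (running 128)
Board after move:
16  0  0  0
 2  0  0 64
 4 32 32 64
32  2 32  8

Answer: 128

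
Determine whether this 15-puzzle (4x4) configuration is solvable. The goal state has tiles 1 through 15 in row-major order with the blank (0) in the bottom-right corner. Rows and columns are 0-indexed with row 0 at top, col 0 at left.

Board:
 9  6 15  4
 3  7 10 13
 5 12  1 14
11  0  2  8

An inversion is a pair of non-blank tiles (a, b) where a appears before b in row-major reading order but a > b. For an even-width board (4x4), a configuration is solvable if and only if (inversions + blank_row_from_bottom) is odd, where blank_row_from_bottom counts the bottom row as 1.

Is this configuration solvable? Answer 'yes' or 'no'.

Inversions: 54
Blank is in row 3 (0-indexed from top), which is row 1 counting from the bottom (bottom = 1).
54 + 1 = 55, which is odd, so the puzzle is solvable.

Answer: yes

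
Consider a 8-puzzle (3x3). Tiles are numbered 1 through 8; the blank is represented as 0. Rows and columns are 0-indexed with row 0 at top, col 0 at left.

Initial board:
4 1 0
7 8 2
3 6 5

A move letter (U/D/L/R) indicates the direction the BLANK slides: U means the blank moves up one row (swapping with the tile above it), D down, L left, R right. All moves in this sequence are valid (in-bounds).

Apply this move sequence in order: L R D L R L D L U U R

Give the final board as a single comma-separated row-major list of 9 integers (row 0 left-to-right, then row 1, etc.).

After move 1 (L):
4 0 1
7 8 2
3 6 5

After move 2 (R):
4 1 0
7 8 2
3 6 5

After move 3 (D):
4 1 2
7 8 0
3 6 5

After move 4 (L):
4 1 2
7 0 8
3 6 5

After move 5 (R):
4 1 2
7 8 0
3 6 5

After move 6 (L):
4 1 2
7 0 8
3 6 5

After move 7 (D):
4 1 2
7 6 8
3 0 5

After move 8 (L):
4 1 2
7 6 8
0 3 5

After move 9 (U):
4 1 2
0 6 8
7 3 5

After move 10 (U):
0 1 2
4 6 8
7 3 5

After move 11 (R):
1 0 2
4 6 8
7 3 5

Answer: 1, 0, 2, 4, 6, 8, 7, 3, 5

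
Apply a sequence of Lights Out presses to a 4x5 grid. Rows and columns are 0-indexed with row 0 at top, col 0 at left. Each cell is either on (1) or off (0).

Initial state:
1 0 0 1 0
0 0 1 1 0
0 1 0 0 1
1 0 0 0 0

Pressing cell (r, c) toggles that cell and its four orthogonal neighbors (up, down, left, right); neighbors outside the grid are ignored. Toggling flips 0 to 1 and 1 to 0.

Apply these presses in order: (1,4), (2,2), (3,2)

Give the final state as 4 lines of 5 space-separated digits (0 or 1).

Answer: 1 0 0 1 1
0 0 0 0 1
0 0 0 1 0
1 1 0 1 0

Derivation:
After press 1 at (1,4):
1 0 0 1 1
0 0 1 0 1
0 1 0 0 0
1 0 0 0 0

After press 2 at (2,2):
1 0 0 1 1
0 0 0 0 1
0 0 1 1 0
1 0 1 0 0

After press 3 at (3,2):
1 0 0 1 1
0 0 0 0 1
0 0 0 1 0
1 1 0 1 0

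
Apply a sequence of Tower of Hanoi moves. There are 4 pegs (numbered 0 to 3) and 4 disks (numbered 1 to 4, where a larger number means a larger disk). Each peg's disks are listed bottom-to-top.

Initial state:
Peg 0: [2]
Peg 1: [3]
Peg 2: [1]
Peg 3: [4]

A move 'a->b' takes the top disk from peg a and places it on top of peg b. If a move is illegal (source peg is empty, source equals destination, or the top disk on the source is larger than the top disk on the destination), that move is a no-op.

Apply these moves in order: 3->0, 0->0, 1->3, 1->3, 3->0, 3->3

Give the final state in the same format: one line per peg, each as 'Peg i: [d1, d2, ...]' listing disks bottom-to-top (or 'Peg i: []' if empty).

After move 1 (3->0):
Peg 0: [2]
Peg 1: [3]
Peg 2: [1]
Peg 3: [4]

After move 2 (0->0):
Peg 0: [2]
Peg 1: [3]
Peg 2: [1]
Peg 3: [4]

After move 3 (1->3):
Peg 0: [2]
Peg 1: []
Peg 2: [1]
Peg 3: [4, 3]

After move 4 (1->3):
Peg 0: [2]
Peg 1: []
Peg 2: [1]
Peg 3: [4, 3]

After move 5 (3->0):
Peg 0: [2]
Peg 1: []
Peg 2: [1]
Peg 3: [4, 3]

After move 6 (3->3):
Peg 0: [2]
Peg 1: []
Peg 2: [1]
Peg 3: [4, 3]

Answer: Peg 0: [2]
Peg 1: []
Peg 2: [1]
Peg 3: [4, 3]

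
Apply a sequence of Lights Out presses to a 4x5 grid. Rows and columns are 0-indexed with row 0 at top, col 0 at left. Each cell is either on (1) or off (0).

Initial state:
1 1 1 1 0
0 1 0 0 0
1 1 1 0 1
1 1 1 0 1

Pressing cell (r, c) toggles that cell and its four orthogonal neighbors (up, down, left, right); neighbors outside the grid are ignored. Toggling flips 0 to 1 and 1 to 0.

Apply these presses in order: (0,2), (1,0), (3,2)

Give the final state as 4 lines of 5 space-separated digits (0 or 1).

Answer: 0 0 0 0 0
1 0 1 0 0
0 1 0 0 1
1 0 0 1 1

Derivation:
After press 1 at (0,2):
1 0 0 0 0
0 1 1 0 0
1 1 1 0 1
1 1 1 0 1

After press 2 at (1,0):
0 0 0 0 0
1 0 1 0 0
0 1 1 0 1
1 1 1 0 1

After press 3 at (3,2):
0 0 0 0 0
1 0 1 0 0
0 1 0 0 1
1 0 0 1 1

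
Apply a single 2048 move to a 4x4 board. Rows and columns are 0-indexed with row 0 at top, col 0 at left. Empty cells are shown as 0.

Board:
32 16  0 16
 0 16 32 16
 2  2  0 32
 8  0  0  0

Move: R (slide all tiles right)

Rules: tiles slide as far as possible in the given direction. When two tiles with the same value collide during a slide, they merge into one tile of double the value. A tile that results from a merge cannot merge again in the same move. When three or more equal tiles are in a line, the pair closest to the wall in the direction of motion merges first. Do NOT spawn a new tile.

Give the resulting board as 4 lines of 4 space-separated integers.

Answer:  0  0 32 32
 0 16 32 16
 0  0  4 32
 0  0  0  8

Derivation:
Slide right:
row 0: [32, 16, 0, 16] -> [0, 0, 32, 32]
row 1: [0, 16, 32, 16] -> [0, 16, 32, 16]
row 2: [2, 2, 0, 32] -> [0, 0, 4, 32]
row 3: [8, 0, 0, 0] -> [0, 0, 0, 8]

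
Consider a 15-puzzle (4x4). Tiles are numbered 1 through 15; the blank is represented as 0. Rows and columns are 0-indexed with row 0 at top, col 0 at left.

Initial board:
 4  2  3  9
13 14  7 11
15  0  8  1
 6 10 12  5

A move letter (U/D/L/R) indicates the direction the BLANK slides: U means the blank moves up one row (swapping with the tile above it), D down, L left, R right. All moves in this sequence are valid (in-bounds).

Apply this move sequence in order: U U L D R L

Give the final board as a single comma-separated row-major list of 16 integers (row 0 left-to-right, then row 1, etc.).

After move 1 (U):
 4  2  3  9
13  0  7 11
15 14  8  1
 6 10 12  5

After move 2 (U):
 4  0  3  9
13  2  7 11
15 14  8  1
 6 10 12  5

After move 3 (L):
 0  4  3  9
13  2  7 11
15 14  8  1
 6 10 12  5

After move 4 (D):
13  4  3  9
 0  2  7 11
15 14  8  1
 6 10 12  5

After move 5 (R):
13  4  3  9
 2  0  7 11
15 14  8  1
 6 10 12  5

After move 6 (L):
13  4  3  9
 0  2  7 11
15 14  8  1
 6 10 12  5

Answer: 13, 4, 3, 9, 0, 2, 7, 11, 15, 14, 8, 1, 6, 10, 12, 5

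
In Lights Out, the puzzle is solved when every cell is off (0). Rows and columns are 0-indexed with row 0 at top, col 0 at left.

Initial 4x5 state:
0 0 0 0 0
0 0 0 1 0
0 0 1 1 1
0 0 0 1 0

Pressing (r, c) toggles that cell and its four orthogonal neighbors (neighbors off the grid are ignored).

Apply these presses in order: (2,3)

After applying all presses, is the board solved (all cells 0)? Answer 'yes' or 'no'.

Answer: yes

Derivation:
After press 1 at (2,3):
0 0 0 0 0
0 0 0 0 0
0 0 0 0 0
0 0 0 0 0

Lights still on: 0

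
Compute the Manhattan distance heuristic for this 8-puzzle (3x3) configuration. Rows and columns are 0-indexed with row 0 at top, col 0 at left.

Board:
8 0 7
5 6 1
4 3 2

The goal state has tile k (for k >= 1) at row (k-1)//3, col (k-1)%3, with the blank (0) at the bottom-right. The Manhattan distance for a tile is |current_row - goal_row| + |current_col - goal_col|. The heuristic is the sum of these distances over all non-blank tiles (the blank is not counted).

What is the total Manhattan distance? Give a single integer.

Answer: 19

Derivation:
Tile 8: at (0,0), goal (2,1), distance |0-2|+|0-1| = 3
Tile 7: at (0,2), goal (2,0), distance |0-2|+|2-0| = 4
Tile 5: at (1,0), goal (1,1), distance |1-1|+|0-1| = 1
Tile 6: at (1,1), goal (1,2), distance |1-1|+|1-2| = 1
Tile 1: at (1,2), goal (0,0), distance |1-0|+|2-0| = 3
Tile 4: at (2,0), goal (1,0), distance |2-1|+|0-0| = 1
Tile 3: at (2,1), goal (0,2), distance |2-0|+|1-2| = 3
Tile 2: at (2,2), goal (0,1), distance |2-0|+|2-1| = 3
Sum: 3 + 4 + 1 + 1 + 3 + 1 + 3 + 3 = 19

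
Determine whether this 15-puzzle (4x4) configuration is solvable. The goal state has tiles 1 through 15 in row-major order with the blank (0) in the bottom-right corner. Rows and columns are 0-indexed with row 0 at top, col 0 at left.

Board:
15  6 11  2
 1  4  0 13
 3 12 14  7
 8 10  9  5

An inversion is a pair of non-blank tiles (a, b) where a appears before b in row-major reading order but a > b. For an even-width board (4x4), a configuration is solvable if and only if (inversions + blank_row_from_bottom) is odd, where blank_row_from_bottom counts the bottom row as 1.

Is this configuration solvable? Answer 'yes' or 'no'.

Inversions: 52
Blank is in row 1 (0-indexed from top), which is row 3 counting from the bottom (bottom = 1).
52 + 3 = 55, which is odd, so the puzzle is solvable.

Answer: yes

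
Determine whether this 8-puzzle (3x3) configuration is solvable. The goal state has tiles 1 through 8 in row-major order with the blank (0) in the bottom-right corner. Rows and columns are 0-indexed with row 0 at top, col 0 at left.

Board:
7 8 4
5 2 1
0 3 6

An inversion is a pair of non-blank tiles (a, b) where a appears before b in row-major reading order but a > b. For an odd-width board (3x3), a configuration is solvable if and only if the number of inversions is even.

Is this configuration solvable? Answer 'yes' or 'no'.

Inversions (pairs i<j in row-major order where tile[i] > tile[j] > 0): 19
19 is odd, so the puzzle is not solvable.

Answer: no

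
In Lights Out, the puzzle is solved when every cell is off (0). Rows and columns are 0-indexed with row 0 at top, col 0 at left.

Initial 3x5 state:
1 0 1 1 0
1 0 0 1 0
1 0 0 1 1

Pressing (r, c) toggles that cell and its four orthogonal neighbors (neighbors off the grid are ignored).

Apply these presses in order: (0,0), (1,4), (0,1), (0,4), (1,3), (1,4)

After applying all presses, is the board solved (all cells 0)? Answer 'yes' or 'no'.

Answer: no

Derivation:
After press 1 at (0,0):
0 1 1 1 0
0 0 0 1 0
1 0 0 1 1

After press 2 at (1,4):
0 1 1 1 1
0 0 0 0 1
1 0 0 1 0

After press 3 at (0,1):
1 0 0 1 1
0 1 0 0 1
1 0 0 1 0

After press 4 at (0,4):
1 0 0 0 0
0 1 0 0 0
1 0 0 1 0

After press 5 at (1,3):
1 0 0 1 0
0 1 1 1 1
1 0 0 0 0

After press 6 at (1,4):
1 0 0 1 1
0 1 1 0 0
1 0 0 0 1

Lights still on: 7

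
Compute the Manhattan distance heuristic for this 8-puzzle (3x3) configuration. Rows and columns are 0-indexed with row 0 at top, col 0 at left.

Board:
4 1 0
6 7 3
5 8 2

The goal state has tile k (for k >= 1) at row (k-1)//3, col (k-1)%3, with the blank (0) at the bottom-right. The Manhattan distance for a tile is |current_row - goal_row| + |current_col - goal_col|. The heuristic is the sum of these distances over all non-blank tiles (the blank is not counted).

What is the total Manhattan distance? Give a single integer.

Answer: 12

Derivation:
Tile 4: at (0,0), goal (1,0), distance |0-1|+|0-0| = 1
Tile 1: at (0,1), goal (0,0), distance |0-0|+|1-0| = 1
Tile 6: at (1,0), goal (1,2), distance |1-1|+|0-2| = 2
Tile 7: at (1,1), goal (2,0), distance |1-2|+|1-0| = 2
Tile 3: at (1,2), goal (0,2), distance |1-0|+|2-2| = 1
Tile 5: at (2,0), goal (1,1), distance |2-1|+|0-1| = 2
Tile 8: at (2,1), goal (2,1), distance |2-2|+|1-1| = 0
Tile 2: at (2,2), goal (0,1), distance |2-0|+|2-1| = 3
Sum: 1 + 1 + 2 + 2 + 1 + 2 + 0 + 3 = 12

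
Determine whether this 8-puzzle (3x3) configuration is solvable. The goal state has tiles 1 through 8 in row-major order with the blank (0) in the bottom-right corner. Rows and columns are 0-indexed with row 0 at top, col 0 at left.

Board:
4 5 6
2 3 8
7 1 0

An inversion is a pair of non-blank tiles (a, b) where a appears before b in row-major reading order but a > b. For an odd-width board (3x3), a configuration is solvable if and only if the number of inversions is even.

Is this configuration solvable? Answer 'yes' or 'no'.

Answer: yes

Derivation:
Inversions (pairs i<j in row-major order where tile[i] > tile[j] > 0): 14
14 is even, so the puzzle is solvable.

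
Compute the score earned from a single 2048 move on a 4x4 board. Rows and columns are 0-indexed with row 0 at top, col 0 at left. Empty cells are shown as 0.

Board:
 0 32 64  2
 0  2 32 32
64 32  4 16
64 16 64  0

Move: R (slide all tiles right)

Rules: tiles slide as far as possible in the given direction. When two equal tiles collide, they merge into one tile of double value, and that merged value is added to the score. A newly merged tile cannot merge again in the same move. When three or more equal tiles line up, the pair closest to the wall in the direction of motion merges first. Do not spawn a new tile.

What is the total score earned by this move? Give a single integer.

Answer: 64

Derivation:
Slide right:
row 0: [0, 32, 64, 2] -> [0, 32, 64, 2]  score +0 (running 0)
row 1: [0, 2, 32, 32] -> [0, 0, 2, 64]  score +64 (running 64)
row 2: [64, 32, 4, 16] -> [64, 32, 4, 16]  score +0 (running 64)
row 3: [64, 16, 64, 0] -> [0, 64, 16, 64]  score +0 (running 64)
Board after move:
 0 32 64  2
 0  0  2 64
64 32  4 16
 0 64 16 64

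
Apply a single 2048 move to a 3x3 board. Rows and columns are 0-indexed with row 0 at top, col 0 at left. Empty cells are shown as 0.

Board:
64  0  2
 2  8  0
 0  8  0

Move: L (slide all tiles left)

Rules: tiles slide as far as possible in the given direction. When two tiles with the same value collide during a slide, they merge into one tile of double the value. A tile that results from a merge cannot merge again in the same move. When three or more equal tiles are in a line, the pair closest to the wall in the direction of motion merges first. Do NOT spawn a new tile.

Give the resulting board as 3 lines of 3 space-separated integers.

Slide left:
row 0: [64, 0, 2] -> [64, 2, 0]
row 1: [2, 8, 0] -> [2, 8, 0]
row 2: [0, 8, 0] -> [8, 0, 0]

Answer: 64  2  0
 2  8  0
 8  0  0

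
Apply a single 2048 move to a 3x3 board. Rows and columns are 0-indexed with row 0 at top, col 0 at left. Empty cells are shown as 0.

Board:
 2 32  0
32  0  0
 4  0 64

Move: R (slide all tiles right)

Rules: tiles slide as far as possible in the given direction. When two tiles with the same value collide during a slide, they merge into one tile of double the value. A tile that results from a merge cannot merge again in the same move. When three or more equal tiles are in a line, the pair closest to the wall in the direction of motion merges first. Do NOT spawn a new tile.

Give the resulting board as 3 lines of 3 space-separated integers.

Answer:  0  2 32
 0  0 32
 0  4 64

Derivation:
Slide right:
row 0: [2, 32, 0] -> [0, 2, 32]
row 1: [32, 0, 0] -> [0, 0, 32]
row 2: [4, 0, 64] -> [0, 4, 64]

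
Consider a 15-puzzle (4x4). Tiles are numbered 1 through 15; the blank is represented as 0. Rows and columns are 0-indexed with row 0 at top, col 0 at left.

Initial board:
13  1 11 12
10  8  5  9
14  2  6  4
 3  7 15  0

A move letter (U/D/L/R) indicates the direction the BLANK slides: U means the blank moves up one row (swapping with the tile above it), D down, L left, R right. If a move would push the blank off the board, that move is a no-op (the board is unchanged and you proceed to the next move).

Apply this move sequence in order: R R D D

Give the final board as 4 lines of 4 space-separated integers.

Answer: 13  1 11 12
10  8  5  9
14  2  6  4
 3  7 15  0

Derivation:
After move 1 (R):
13  1 11 12
10  8  5  9
14  2  6  4
 3  7 15  0

After move 2 (R):
13  1 11 12
10  8  5  9
14  2  6  4
 3  7 15  0

After move 3 (D):
13  1 11 12
10  8  5  9
14  2  6  4
 3  7 15  0

After move 4 (D):
13  1 11 12
10  8  5  9
14  2  6  4
 3  7 15  0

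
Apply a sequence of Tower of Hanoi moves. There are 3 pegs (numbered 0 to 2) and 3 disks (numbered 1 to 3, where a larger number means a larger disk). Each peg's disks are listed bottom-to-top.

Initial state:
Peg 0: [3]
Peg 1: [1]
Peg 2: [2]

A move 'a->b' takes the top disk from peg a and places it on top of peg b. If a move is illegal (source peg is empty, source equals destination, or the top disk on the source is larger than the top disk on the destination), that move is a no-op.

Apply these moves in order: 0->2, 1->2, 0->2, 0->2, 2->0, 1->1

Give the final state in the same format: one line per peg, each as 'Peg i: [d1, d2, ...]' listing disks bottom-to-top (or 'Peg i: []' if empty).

Answer: Peg 0: [3, 1]
Peg 1: []
Peg 2: [2]

Derivation:
After move 1 (0->2):
Peg 0: [3]
Peg 1: [1]
Peg 2: [2]

After move 2 (1->2):
Peg 0: [3]
Peg 1: []
Peg 2: [2, 1]

After move 3 (0->2):
Peg 0: [3]
Peg 1: []
Peg 2: [2, 1]

After move 4 (0->2):
Peg 0: [3]
Peg 1: []
Peg 2: [2, 1]

After move 5 (2->0):
Peg 0: [3, 1]
Peg 1: []
Peg 2: [2]

After move 6 (1->1):
Peg 0: [3, 1]
Peg 1: []
Peg 2: [2]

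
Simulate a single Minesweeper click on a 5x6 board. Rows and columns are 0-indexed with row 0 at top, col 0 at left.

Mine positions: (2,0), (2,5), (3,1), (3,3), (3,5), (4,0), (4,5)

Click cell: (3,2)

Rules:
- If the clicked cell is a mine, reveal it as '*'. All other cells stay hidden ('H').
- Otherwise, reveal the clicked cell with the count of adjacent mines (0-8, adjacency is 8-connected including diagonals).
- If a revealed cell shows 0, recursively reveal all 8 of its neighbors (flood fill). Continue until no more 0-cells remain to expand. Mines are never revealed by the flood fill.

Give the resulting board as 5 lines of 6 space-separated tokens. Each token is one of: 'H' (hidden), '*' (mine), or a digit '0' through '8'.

H H H H H H
H H H H H H
H H H H H H
H H 2 H H H
H H H H H H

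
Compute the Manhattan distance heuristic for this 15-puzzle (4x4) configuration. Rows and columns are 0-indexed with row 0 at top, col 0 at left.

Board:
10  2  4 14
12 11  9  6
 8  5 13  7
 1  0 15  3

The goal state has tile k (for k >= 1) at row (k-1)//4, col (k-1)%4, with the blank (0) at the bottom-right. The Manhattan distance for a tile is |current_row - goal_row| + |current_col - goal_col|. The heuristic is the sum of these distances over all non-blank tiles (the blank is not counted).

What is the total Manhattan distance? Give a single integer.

Answer: 38

Derivation:
Tile 10: at (0,0), goal (2,1), distance |0-2|+|0-1| = 3
Tile 2: at (0,1), goal (0,1), distance |0-0|+|1-1| = 0
Tile 4: at (0,2), goal (0,3), distance |0-0|+|2-3| = 1
Tile 14: at (0,3), goal (3,1), distance |0-3|+|3-1| = 5
Tile 12: at (1,0), goal (2,3), distance |1-2|+|0-3| = 4
Tile 11: at (1,1), goal (2,2), distance |1-2|+|1-2| = 2
Tile 9: at (1,2), goal (2,0), distance |1-2|+|2-0| = 3
Tile 6: at (1,3), goal (1,1), distance |1-1|+|3-1| = 2
Tile 8: at (2,0), goal (1,3), distance |2-1|+|0-3| = 4
Tile 5: at (2,1), goal (1,0), distance |2-1|+|1-0| = 2
Tile 13: at (2,2), goal (3,0), distance |2-3|+|2-0| = 3
Tile 7: at (2,3), goal (1,2), distance |2-1|+|3-2| = 2
Tile 1: at (3,0), goal (0,0), distance |3-0|+|0-0| = 3
Tile 15: at (3,2), goal (3,2), distance |3-3|+|2-2| = 0
Tile 3: at (3,3), goal (0,2), distance |3-0|+|3-2| = 4
Sum: 3 + 0 + 1 + 5 + 4 + 2 + 3 + 2 + 4 + 2 + 3 + 2 + 3 + 0 + 4 = 38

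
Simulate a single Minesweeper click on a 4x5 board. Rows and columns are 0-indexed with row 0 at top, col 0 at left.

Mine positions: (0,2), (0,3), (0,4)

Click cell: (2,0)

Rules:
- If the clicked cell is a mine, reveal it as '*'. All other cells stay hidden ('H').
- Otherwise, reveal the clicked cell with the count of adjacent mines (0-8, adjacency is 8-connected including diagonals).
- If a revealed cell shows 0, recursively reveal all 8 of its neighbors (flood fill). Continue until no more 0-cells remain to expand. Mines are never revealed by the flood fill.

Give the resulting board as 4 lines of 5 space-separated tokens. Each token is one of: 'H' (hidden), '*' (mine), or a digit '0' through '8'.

0 1 H H H
0 1 2 3 2
0 0 0 0 0
0 0 0 0 0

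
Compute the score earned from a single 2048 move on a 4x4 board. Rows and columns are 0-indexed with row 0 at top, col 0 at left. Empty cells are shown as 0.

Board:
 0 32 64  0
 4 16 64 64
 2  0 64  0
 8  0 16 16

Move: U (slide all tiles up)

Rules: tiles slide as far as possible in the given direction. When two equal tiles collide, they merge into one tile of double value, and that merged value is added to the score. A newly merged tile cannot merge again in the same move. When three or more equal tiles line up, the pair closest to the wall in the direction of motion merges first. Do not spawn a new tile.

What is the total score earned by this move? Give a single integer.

Slide up:
col 0: [0, 4, 2, 8] -> [4, 2, 8, 0]  score +0 (running 0)
col 1: [32, 16, 0, 0] -> [32, 16, 0, 0]  score +0 (running 0)
col 2: [64, 64, 64, 16] -> [128, 64, 16, 0]  score +128 (running 128)
col 3: [0, 64, 0, 16] -> [64, 16, 0, 0]  score +0 (running 128)
Board after move:
  4  32 128  64
  2  16  64  16
  8   0  16   0
  0   0   0   0

Answer: 128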